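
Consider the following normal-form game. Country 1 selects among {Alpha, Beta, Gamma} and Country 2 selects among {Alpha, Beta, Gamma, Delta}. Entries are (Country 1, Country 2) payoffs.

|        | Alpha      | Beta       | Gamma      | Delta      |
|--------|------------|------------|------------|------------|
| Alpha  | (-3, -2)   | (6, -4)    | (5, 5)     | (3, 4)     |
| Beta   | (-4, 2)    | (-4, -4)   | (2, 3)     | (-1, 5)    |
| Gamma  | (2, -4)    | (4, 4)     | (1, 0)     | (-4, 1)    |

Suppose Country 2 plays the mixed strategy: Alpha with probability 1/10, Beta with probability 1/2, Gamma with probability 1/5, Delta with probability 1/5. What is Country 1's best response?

Country 1's best reply maximizes expected payoff against the mix.
Alpha: (1/10)·(-3) + (1/2)·6 + (1/5)·5 + (1/5)·3 = 43/10
Beta: (1/10)·(-4) + (1/2)·(-4) + (1/5)·2 + (1/5)·(-1) = -11/5
Gamma: (1/10)·2 + (1/2)·4 + (1/5)·1 + (1/5)·(-4) = 8/5
Highest expected payoff is 43/10, from Alpha.

Alpha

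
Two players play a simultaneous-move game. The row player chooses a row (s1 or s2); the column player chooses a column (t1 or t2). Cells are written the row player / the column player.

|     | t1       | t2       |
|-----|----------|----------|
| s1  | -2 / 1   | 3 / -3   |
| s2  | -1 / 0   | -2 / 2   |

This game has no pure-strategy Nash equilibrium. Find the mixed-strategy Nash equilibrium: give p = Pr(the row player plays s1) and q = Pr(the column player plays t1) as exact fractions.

Each player's mixing probability is pinned down by making the *other* player indifferent.
The column player indifferent between t1 and t2: p·1 + (1−p)·0 = p·(-3) + (1−p)·2 ⟹ 0 + 1p = 2 + (-5)p ⟹ p = 1/3.
The row player indifferent between s1 and s2: q·(-2) + (1−q)·3 = q·(-1) + (1−q)·(-2) ⟹ 3 + (-5)q = (-2) + 1q ⟹ q = 5/6.

p = 1/3, q = 5/6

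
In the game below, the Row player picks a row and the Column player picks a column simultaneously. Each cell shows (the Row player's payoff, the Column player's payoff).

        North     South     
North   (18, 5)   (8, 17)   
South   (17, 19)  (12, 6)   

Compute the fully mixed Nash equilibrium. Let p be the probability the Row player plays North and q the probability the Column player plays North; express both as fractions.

Each player's mixing probability is pinned down by making the *other* player indifferent.
The Column player indifferent between North and South: p·5 + (1−p)·19 = p·17 + (1−p)·6 ⟹ 19 + (-14)p = 6 + 11p ⟹ p = 13/25.
The Row player indifferent between North and South: q·18 + (1−q)·8 = q·17 + (1−q)·12 ⟹ 8 + 10q = 12 + 5q ⟹ q = 4/5.

p = 13/25, q = 4/5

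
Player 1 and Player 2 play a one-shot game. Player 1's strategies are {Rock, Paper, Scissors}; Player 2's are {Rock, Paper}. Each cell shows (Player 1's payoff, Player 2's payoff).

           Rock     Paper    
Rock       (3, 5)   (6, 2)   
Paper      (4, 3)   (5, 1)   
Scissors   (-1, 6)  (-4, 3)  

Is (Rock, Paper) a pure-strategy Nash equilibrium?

Holding Player 2 at Paper: Player 1 gets 6 from Rock, versus 5 from Paper, -4 from Scissors. No profitable deviation for Player 1.
Holding Player 1 at Rock: Player 2 gets 2 from Paper but could get 5 by switching to Rock. Player 2 has a profitable deviation.

No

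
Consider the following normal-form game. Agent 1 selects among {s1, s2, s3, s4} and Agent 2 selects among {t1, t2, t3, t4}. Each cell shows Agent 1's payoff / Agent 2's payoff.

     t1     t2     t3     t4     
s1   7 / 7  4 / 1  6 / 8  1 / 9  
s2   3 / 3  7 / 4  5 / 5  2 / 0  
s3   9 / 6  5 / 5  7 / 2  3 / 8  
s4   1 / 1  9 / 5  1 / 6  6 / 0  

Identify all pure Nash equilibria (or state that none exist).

No pure-strategy Nash equilibrium

Find each player's best response to every opponent strategy; NE are the intersections.
Agent 1's best responses — vs t1: s3 (payoff 9); vs t2: s4 (payoff 9); vs t3: s3 (payoff 7); vs t4: s4 (payoff 6).
Agent 2's best responses — vs s1: t4 (payoff 9); vs s2: t3 (payoff 5); vs s3: t4 (payoff 8); vs s4: t3 (payoff 6).
No cell has both players best-responding. For instance, Agent 1's best reply to t4 is s4, but against s4 Agent 2 prefers t3 over t4.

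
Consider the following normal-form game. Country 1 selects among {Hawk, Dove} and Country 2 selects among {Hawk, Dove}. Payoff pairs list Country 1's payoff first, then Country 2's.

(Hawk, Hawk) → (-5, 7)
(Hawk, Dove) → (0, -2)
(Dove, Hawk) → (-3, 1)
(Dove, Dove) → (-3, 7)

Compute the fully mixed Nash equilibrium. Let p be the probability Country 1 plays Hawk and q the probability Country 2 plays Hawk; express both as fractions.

p = 2/5, q = 3/5

In a mixed NE each player is indifferent between their pure strategies, so the opponent's mix sets the indifference.
Country 2 indifferent between Hawk and Dove: p·7 + (1−p)·1 = p·(-2) + (1−p)·7 ⟹ 1 + 6p = 7 + (-9)p ⟹ p = 2/5.
Country 1 indifferent between Hawk and Dove: q·(-5) + (1−q)·0 = q·(-3) + (1−q)·(-3) ⟹ 0 + (-5)q = (-3) + 0q ⟹ q = 3/5.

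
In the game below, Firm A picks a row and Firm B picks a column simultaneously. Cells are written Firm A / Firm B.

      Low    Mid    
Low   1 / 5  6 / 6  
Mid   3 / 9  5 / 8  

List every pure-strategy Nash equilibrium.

(Low, Mid) and (Mid, Low)

A profile is a Nash equilibrium when each player is best-responding to the other.
Firm A's best responses — vs Low: Mid (payoff 3); vs Mid: Low (payoff 6).
Firm B's best responses — vs Low: Mid (payoff 6); vs Mid: Low (payoff 9).
Mutual best responses occur at (Low, Mid) and (Mid, Low); at each, neither player gains by switching.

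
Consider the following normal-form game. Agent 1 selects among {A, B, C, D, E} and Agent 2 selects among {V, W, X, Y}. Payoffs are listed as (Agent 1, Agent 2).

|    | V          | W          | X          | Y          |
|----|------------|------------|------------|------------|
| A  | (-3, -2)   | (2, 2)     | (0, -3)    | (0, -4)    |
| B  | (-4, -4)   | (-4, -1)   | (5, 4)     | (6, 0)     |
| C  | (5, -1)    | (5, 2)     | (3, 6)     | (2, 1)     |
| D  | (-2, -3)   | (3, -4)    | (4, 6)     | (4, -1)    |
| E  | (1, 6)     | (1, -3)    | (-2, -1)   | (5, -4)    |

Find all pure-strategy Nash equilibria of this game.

Check mutual best responses: a cell is a NE iff neither player can gain by unilaterally deviating.
Agent 1's best responses — vs V: C (payoff 5); vs W: C (payoff 5); vs X: B (payoff 5); vs Y: B (payoff 6).
Agent 2's best responses — vs A: W (payoff 2); vs B: X (payoff 4); vs C: X (payoff 6); vs D: X (payoff 6); vs E: V (payoff 6).
The only mutual best response is (B, X); neither player gains by switching there.

(B, X)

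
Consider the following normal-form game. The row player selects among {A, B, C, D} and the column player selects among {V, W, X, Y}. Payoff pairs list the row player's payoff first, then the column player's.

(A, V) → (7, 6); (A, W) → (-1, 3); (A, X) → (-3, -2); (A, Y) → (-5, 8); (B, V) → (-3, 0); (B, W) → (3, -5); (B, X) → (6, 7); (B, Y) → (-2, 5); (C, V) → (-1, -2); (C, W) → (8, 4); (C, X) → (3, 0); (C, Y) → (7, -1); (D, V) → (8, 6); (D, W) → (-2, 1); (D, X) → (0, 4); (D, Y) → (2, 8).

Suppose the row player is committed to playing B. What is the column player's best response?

X

With the row player fixed at B, the column player's payoffs are: V → 0, W → -5, X → 7, Y → 5.
The maximum is 7, achieved by X.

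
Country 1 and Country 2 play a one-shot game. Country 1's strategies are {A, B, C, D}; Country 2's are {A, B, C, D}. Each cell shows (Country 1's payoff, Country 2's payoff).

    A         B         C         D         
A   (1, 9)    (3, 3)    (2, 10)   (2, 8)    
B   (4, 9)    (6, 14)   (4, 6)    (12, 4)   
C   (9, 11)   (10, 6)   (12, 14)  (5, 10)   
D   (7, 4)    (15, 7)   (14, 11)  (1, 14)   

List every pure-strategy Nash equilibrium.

None

A profile is a Nash equilibrium when each player is best-responding to the other.
Country 1's best responses — vs A: C (payoff 9); vs B: D (payoff 15); vs C: D (payoff 14); vs D: B (payoff 12).
Country 2's best responses — vs A: C (payoff 10); vs B: B (payoff 14); vs C: C (payoff 14); vs D: D (payoff 14).
No cell has both players best-responding. For instance, Country 1's best reply to C is D, but against D Country 2 prefers D over C.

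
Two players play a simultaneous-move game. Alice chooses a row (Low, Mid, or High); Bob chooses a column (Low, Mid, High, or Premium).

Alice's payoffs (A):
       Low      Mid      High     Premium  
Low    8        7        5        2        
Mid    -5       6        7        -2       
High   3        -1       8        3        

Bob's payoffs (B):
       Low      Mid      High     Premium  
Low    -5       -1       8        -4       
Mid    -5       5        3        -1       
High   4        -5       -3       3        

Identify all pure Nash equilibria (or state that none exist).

There is no pure-strategy Nash equilibrium

Find each player's best response to every opponent strategy; NE are the intersections.
Alice's best responses — vs Low: Low (payoff 8); vs Mid: Low (payoff 7); vs High: High (payoff 8); vs Premium: High (payoff 3).
Bob's best responses — vs Low: High (payoff 8); vs Mid: Mid (payoff 5); vs High: Low (payoff 4).
No cell has both players best-responding. For instance, Alice's best reply to High is High, but against High Bob prefers Low over High.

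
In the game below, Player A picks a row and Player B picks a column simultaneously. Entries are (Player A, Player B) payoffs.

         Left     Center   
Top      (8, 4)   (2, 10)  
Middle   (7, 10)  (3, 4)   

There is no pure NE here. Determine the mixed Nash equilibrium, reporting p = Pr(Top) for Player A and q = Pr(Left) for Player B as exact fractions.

p = 1/2, q = 1/2

In a mixed NE each player is indifferent between their pure strategies, so the opponent's mix sets the indifference.
Player B indifferent between Left and Center: p·4 + (1−p)·10 = p·10 + (1−p)·4 ⟹ 10 + (-6)p = 4 + 6p ⟹ p = 1/2.
Player A indifferent between Top and Middle: q·8 + (1−q)·2 = q·7 + (1−q)·3 ⟹ 2 + 6q = 3 + 4q ⟹ q = 1/2.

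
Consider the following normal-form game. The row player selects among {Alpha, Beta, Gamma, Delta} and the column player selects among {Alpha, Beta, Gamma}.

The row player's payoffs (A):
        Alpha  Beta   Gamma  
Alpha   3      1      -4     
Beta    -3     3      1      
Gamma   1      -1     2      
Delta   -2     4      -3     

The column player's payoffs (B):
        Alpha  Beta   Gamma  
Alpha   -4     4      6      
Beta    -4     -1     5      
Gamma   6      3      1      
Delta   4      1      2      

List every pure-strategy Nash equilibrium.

No pure-strategy Nash equilibrium

A profile is a Nash equilibrium when each player is best-responding to the other.
The row player's best responses — vs Alpha: Alpha (payoff 3); vs Beta: Delta (payoff 4); vs Gamma: Gamma (payoff 2).
The column player's best responses — vs Alpha: Gamma (payoff 6); vs Beta: Gamma (payoff 5); vs Gamma: Alpha (payoff 6); vs Delta: Alpha (payoff 4).
No cell has both players best-responding. For instance, the row player's best reply to Beta is Delta, but against Delta the column player prefers Alpha over Beta.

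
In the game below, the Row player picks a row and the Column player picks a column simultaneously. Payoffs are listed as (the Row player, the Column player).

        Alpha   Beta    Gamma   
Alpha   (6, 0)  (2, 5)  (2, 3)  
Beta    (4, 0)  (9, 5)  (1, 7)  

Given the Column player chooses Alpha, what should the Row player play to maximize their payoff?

Alpha

With the Column player fixed at Alpha, the Row player's payoffs are: Alpha → 6, Beta → 4.
The maximum is 6, achieved by Alpha.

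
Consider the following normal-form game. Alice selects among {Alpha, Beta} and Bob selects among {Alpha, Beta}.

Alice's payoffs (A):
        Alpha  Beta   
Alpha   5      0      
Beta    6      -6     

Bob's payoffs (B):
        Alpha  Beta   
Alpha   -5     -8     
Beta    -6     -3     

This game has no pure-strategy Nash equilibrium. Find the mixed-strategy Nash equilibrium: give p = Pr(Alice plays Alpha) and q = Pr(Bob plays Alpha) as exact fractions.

p = 1/2, q = 6/7

In a mixed NE each player is indifferent between their pure strategies, so the opponent's mix sets the indifference.
Bob indifferent between Alpha and Beta: p·(-5) + (1−p)·(-6) = p·(-8) + (1−p)·(-3) ⟹ (-6) + 1p = (-3) + (-5)p ⟹ p = 1/2.
Alice indifferent between Alpha and Beta: q·5 + (1−q)·0 = q·6 + (1−q)·(-6) ⟹ 0 + 5q = (-6) + 12q ⟹ q = 6/7.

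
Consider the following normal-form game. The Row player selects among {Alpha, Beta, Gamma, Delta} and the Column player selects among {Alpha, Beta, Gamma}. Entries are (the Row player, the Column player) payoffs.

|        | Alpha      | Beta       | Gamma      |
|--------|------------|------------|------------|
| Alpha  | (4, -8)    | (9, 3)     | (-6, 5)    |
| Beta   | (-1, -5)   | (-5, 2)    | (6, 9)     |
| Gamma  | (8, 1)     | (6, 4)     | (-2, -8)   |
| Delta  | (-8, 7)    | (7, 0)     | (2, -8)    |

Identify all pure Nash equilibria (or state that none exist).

(Beta, Gamma)

Find each player's best response to every opponent strategy; NE are the intersections.
The Row player's best responses — vs Alpha: Gamma (payoff 8); vs Beta: Alpha (payoff 9); vs Gamma: Beta (payoff 6).
The Column player's best responses — vs Alpha: Gamma (payoff 5); vs Beta: Gamma (payoff 9); vs Gamma: Beta (payoff 4); vs Delta: Alpha (payoff 7).
The only mutual best response is (Beta, Gamma); neither player gains by switching there.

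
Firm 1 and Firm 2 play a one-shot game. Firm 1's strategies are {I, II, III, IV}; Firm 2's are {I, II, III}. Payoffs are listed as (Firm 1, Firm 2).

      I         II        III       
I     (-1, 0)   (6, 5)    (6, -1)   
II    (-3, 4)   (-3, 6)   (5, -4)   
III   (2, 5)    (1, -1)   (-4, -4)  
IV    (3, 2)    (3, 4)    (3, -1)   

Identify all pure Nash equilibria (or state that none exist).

(I, II)

Check mutual best responses: a cell is a NE iff neither player can gain by unilaterally deviating.
Firm 1's best responses — vs I: IV (payoff 3); vs II: I (payoff 6); vs III: I (payoff 6).
Firm 2's best responses — vs I: II (payoff 5); vs II: II (payoff 6); vs III: I (payoff 5); vs IV: II (payoff 4).
The only mutual best response is (I, II); neither player gains by switching there.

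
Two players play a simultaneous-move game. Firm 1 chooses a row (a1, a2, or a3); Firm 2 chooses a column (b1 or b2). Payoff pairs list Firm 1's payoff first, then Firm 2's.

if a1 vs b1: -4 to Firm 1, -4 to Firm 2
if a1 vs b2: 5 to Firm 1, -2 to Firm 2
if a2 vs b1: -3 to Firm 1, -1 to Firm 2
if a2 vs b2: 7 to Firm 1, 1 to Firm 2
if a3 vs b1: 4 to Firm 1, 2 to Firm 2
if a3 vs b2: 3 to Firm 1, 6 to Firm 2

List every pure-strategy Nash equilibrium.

Find each player's best response to every opponent strategy; NE are the intersections.
Firm 1's best responses — vs b1: a3 (payoff 4); vs b2: a2 (payoff 7).
Firm 2's best responses — vs a1: b2 (payoff -2); vs a2: b2 (payoff 1); vs a3: b2 (payoff 6).
The only mutual best response is (a2, b2); neither player gains by switching there.

(a2, b2)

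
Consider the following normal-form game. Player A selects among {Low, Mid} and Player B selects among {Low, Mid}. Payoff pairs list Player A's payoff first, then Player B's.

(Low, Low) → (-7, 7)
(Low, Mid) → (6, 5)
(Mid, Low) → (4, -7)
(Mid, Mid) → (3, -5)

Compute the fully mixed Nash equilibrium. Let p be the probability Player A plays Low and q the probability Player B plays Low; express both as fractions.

Each player's mixing probability is pinned down by making the *other* player indifferent.
Player B indifferent between Low and Mid: p·7 + (1−p)·(-7) = p·5 + (1−p)·(-5) ⟹ (-7) + 14p = (-5) + 10p ⟹ p = 1/2.
Player A indifferent between Low and Mid: q·(-7) + (1−q)·6 = q·4 + (1−q)·3 ⟹ 6 + (-13)q = 3 + 1q ⟹ q = 3/14.

p = 1/2, q = 3/14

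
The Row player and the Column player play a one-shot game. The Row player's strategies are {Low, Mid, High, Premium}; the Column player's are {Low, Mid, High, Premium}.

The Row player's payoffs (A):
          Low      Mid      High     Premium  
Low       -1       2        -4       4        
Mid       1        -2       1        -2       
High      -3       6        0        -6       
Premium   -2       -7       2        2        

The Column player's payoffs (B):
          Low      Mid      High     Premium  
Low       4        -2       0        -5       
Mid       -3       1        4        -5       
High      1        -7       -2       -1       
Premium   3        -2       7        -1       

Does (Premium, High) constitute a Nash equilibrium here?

Yes

Holding the Column player at High: the Row player gets 2 from Premium, versus -4 from Low, 1 from Mid, 0 from High. No profitable deviation for the Row player.
Holding the Row player at Premium: the Column player gets 7 from High, versus 3 from Low, -2 from Mid, -1 from Premium. No profitable deviation for the Column player either.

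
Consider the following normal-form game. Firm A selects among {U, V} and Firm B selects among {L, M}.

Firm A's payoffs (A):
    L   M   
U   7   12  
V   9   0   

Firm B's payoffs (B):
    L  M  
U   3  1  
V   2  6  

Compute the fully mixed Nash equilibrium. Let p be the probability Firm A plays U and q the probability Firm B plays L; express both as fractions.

In a mixed NE each player is indifferent between their pure strategies, so the opponent's mix sets the indifference.
Firm B indifferent between L and M: p·3 + (1−p)·2 = p·1 + (1−p)·6 ⟹ 2 + 1p = 6 + (-5)p ⟹ p = 2/3.
Firm A indifferent between U and V: q·7 + (1−q)·12 = q·9 + (1−q)·0 ⟹ 12 + (-5)q = 0 + 9q ⟹ q = 6/7.

p = 2/3, q = 6/7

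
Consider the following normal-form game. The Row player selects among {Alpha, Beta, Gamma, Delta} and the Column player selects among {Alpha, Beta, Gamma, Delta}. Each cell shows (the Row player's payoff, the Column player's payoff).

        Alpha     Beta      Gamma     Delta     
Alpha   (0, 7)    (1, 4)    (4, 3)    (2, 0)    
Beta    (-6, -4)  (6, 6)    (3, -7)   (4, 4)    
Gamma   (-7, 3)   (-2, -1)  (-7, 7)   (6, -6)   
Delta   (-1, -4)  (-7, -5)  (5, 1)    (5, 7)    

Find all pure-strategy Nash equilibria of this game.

A profile is a Nash equilibrium when each player is best-responding to the other.
The Row player's best responses — vs Alpha: Alpha (payoff 0); vs Beta: Beta (payoff 6); vs Gamma: Delta (payoff 5); vs Delta: Gamma (payoff 6).
The Column player's best responses — vs Alpha: Alpha (payoff 7); vs Beta: Beta (payoff 6); vs Gamma: Gamma (payoff 7); vs Delta: Delta (payoff 7).
Mutual best responses occur at (Alpha, Alpha) and (Beta, Beta); at each, neither player gains by switching.

(Alpha, Alpha) and (Beta, Beta)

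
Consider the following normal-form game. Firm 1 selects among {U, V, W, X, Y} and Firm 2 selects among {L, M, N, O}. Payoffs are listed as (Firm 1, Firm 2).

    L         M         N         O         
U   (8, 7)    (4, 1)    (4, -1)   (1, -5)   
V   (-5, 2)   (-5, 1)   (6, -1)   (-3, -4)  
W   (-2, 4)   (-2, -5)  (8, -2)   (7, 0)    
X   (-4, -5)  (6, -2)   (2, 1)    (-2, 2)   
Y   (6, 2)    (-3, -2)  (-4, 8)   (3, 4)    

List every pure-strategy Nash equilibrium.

Find each player's best response to every opponent strategy; NE are the intersections.
Firm 1's best responses — vs L: U (payoff 8); vs M: X (payoff 6); vs N: W (payoff 8); vs O: W (payoff 7).
Firm 2's best responses — vs U: L (payoff 7); vs V: L (payoff 2); vs W: L (payoff 4); vs X: O (payoff 2); vs Y: N (payoff 8).
The only mutual best response is (U, L); neither player gains by switching there.

(U, L)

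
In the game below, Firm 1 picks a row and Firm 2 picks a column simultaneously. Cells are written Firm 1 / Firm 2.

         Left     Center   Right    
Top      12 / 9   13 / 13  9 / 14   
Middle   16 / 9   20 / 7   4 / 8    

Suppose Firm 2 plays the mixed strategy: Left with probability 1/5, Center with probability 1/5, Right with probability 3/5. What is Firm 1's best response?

Top

Compute Firm 1's expected payoff from each pure strategy against the given mix.
Top: (1/5)·12 + (1/5)·13 + (3/5)·9 = 52/5
Middle: (1/5)·16 + (1/5)·20 + (3/5)·4 = 48/5
Highest expected payoff is 52/5, from Top.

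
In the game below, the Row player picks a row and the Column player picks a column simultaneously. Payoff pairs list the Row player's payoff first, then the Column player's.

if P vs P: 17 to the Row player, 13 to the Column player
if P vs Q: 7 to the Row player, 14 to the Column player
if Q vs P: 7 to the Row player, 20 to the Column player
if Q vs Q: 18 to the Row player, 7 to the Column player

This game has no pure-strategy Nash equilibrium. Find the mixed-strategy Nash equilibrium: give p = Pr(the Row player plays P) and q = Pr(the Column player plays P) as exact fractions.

p = 13/14, q = 11/21

Each player's mixing probability is pinned down by making the *other* player indifferent.
The Column player indifferent between P and Q: p·13 + (1−p)·20 = p·14 + (1−p)·7 ⟹ 20 + (-7)p = 7 + 7p ⟹ p = 13/14.
The Row player indifferent between P and Q: q·17 + (1−q)·7 = q·7 + (1−q)·18 ⟹ 7 + 10q = 18 + (-11)q ⟹ q = 11/21.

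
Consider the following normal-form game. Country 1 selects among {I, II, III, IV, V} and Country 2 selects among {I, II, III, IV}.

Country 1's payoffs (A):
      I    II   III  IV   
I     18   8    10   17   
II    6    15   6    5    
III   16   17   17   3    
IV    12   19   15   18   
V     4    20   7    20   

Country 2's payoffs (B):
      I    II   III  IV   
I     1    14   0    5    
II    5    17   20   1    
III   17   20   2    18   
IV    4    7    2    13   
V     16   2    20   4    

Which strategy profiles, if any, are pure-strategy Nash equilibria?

Find each player's best response to every opponent strategy; NE are the intersections.
Country 1's best responses — vs I: I (payoff 18); vs II: V (payoff 20); vs III: III (payoff 17); vs IV: V (payoff 20).
Country 2's best responses — vs I: II (payoff 14); vs II: III (payoff 20); vs III: II (payoff 20); vs IV: IV (payoff 13); vs V: III (payoff 20).
No cell has both players best-responding. For instance, Country 1's best reply to IV is V, but against V Country 2 prefers III over IV.

There is no pure-strategy Nash equilibrium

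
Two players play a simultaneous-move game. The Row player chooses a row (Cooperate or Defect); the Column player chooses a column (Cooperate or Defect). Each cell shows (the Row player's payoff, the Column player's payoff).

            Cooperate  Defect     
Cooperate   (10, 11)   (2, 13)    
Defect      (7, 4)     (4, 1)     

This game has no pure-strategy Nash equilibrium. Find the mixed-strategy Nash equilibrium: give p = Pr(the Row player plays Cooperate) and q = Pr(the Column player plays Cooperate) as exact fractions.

Each player's mixing probability is pinned down by making the *other* player indifferent.
The Column player indifferent between Cooperate and Defect: p·11 + (1−p)·4 = p·13 + (1−p)·1 ⟹ 4 + 7p = 1 + 12p ⟹ p = 3/5.
The Row player indifferent between Cooperate and Defect: q·10 + (1−q)·2 = q·7 + (1−q)·4 ⟹ 2 + 8q = 4 + 3q ⟹ q = 2/5.

p = 3/5, q = 2/5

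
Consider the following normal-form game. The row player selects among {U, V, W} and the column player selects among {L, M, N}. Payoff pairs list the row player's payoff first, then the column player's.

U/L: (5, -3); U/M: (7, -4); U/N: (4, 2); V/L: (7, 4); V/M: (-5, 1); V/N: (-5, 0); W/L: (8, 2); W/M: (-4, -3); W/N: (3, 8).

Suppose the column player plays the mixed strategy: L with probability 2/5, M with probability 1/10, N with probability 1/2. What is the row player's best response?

The row player's best reply maximizes expected payoff against the mix.
U: (2/5)·5 + (1/10)·7 + (1/2)·4 = 47/10
V: (2/5)·7 + (1/10)·(-5) + (1/2)·(-5) = -1/5
W: (2/5)·8 + (1/10)·(-4) + (1/2)·3 = 43/10
Highest expected payoff is 47/10, from U.

U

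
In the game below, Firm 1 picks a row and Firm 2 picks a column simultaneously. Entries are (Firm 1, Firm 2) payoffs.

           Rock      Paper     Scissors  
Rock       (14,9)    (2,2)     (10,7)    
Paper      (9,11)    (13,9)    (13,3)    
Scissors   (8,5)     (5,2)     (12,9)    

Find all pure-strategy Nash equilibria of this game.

(Rock, Rock)

Check mutual best responses: a cell is a NE iff neither player can gain by unilaterally deviating.
Firm 1's best responses — vs Rock: Rock (payoff 14); vs Paper: Paper (payoff 13); vs Scissors: Paper (payoff 13).
Firm 2's best responses — vs Rock: Rock (payoff 9); vs Paper: Rock (payoff 11); vs Scissors: Scissors (payoff 9).
The only mutual best response is (Rock, Rock); neither player gains by switching there.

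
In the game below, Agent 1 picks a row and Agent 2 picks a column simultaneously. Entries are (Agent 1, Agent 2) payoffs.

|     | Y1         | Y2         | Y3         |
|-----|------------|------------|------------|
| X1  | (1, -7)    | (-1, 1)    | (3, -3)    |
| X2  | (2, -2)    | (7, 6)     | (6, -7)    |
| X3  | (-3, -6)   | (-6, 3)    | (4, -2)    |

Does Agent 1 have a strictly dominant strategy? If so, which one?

Check whether one of Agent 1's strategies beats all alternatives regardless of what the opponent does.
X2 strictly dominates: vs Y1: 2 > each of {1, -3}; vs Y2: 7 > each of {-1, -6}; vs Y3: 6 > each of {3, 4}.

X2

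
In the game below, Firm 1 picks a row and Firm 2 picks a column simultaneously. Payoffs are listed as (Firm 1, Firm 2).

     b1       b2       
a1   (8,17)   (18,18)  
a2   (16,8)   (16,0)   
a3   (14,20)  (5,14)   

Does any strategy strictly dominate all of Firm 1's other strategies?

No strictly dominant strategy

Check whether one of Firm 1's strategies beats all alternatives regardless of what the opponent does.
a1 is not dominant: against b1, a2 gives 16 > 8.
a2 is not dominant: against b2, a1 gives 18 > 16.
a3 is not dominant: against b1, a2 gives 16 > 14.
No single strategy is best against every opponent action.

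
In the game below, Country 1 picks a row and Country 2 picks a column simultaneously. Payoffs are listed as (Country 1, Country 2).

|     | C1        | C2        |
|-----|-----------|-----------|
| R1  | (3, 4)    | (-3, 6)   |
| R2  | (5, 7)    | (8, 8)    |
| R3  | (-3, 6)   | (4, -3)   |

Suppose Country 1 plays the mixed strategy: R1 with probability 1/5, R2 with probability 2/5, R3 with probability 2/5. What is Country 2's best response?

C1

Compute Country 2's expected payoff from each pure strategy against the given mix.
C1: (1/5)·4 + (2/5)·7 + (2/5)·6 = 6
C2: (1/5)·6 + (2/5)·8 + (2/5)·(-3) = 16/5
Highest expected payoff is 6, from C1.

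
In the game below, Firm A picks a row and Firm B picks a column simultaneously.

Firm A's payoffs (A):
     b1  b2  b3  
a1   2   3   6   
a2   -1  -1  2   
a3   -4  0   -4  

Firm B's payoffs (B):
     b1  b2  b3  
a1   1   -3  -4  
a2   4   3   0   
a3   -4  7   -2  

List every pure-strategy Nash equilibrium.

(a1, b1)

A profile is a Nash equilibrium when each player is best-responding to the other.
Firm A's best responses — vs b1: a1 (payoff 2); vs b2: a1 (payoff 3); vs b3: a1 (payoff 6).
Firm B's best responses — vs a1: b1 (payoff 1); vs a2: b1 (payoff 4); vs a3: b2 (payoff 7).
The only mutual best response is (a1, b1); neither player gains by switching there.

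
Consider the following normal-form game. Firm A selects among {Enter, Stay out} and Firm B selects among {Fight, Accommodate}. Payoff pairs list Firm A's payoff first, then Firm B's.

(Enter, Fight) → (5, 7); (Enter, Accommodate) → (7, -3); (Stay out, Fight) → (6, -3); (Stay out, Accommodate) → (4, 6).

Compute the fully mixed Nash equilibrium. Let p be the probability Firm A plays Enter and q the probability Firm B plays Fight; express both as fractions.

p = 9/19, q = 3/4

Each player's mixing probability is pinned down by making the *other* player indifferent.
Firm B indifferent between Fight and Accommodate: p·7 + (1−p)·(-3) = p·(-3) + (1−p)·6 ⟹ (-3) + 10p = 6 + (-9)p ⟹ p = 9/19.
Firm A indifferent between Enter and Stay out: q·5 + (1−q)·7 = q·6 + (1−q)·4 ⟹ 7 + (-2)q = 4 + 2q ⟹ q = 3/4.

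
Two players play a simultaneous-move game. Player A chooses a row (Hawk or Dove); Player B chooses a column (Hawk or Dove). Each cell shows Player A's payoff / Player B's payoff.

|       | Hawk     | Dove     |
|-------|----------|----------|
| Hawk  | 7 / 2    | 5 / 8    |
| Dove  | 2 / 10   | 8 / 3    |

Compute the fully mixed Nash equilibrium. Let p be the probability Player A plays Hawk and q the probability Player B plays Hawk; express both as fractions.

p = 7/13, q = 3/8

Each player's mixing probability is pinned down by making the *other* player indifferent.
Player B indifferent between Hawk and Dove: p·2 + (1−p)·10 = p·8 + (1−p)·3 ⟹ 10 + (-8)p = 3 + 5p ⟹ p = 7/13.
Player A indifferent between Hawk and Dove: q·7 + (1−q)·5 = q·2 + (1−q)·8 ⟹ 5 + 2q = 8 + (-6)q ⟹ q = 3/8.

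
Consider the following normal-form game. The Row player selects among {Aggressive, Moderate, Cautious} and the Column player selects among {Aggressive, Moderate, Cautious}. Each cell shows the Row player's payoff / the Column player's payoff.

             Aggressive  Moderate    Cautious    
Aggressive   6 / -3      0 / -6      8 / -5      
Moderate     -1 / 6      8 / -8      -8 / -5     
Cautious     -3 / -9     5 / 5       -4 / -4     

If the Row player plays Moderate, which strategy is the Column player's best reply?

With the Row player fixed at Moderate, the Column player's payoffs are: Aggressive → 6, Moderate → -8, Cautious → -5.
The maximum is 6, achieved by Aggressive.

Aggressive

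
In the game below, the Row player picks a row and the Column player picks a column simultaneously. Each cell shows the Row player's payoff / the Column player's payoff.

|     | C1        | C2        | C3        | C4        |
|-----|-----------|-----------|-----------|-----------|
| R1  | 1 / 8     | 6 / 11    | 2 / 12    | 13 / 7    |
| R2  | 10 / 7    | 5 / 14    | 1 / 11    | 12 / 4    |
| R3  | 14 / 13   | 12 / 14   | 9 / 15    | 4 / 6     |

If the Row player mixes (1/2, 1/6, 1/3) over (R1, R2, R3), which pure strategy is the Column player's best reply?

C3

The Column player's best reply maximizes expected payoff against the mix.
C1: (1/2)·8 + (1/6)·7 + (1/3)·13 = 19/2
C2: (1/2)·11 + (1/6)·14 + (1/3)·14 = 25/2
C3: (1/2)·12 + (1/6)·11 + (1/3)·15 = 77/6
C4: (1/2)·7 + (1/6)·4 + (1/3)·6 = 37/6
Highest expected payoff is 77/6, from C3.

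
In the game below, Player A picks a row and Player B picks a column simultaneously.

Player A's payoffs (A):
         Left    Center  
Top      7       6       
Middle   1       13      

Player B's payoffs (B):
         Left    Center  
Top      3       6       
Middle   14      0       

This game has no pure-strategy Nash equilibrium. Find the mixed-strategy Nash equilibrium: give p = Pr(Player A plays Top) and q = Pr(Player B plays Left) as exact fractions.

p = 14/17, q = 7/13

Each player's mixing probability is pinned down by making the *other* player indifferent.
Player B indifferent between Left and Center: p·3 + (1−p)·14 = p·6 + (1−p)·0 ⟹ 14 + (-11)p = 0 + 6p ⟹ p = 14/17.
Player A indifferent between Top and Middle: q·7 + (1−q)·6 = q·1 + (1−q)·13 ⟹ 6 + 1q = 13 + (-12)q ⟹ q = 7/13.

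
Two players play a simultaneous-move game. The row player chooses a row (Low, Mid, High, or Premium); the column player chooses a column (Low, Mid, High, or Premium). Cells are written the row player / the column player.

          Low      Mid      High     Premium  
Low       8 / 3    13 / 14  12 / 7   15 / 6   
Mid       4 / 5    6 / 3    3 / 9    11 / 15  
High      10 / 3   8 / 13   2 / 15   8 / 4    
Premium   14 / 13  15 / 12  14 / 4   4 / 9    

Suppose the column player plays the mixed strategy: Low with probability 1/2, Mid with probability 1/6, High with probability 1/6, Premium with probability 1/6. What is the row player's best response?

The row player's best reply maximizes expected payoff against the mix.
Low: (1/2)·8 + (1/6)·13 + (1/6)·12 + (1/6)·15 = 32/3
Mid: (1/2)·4 + (1/6)·6 + (1/6)·3 + (1/6)·11 = 16/3
High: (1/2)·10 + (1/6)·8 + (1/6)·2 + (1/6)·8 = 8
Premium: (1/2)·14 + (1/6)·15 + (1/6)·14 + (1/6)·4 = 25/2
Highest expected payoff is 25/2, from Premium.

Premium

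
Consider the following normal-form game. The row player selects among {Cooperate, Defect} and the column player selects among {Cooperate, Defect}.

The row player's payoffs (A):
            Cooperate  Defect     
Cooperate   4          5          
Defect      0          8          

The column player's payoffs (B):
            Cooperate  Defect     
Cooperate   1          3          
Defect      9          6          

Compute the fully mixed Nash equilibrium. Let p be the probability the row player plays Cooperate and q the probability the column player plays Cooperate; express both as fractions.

Each player's mixing probability is pinned down by making the *other* player indifferent.
The column player indifferent between Cooperate and Defect: p·1 + (1−p)·9 = p·3 + (1−p)·6 ⟹ 9 + (-8)p = 6 + (-3)p ⟹ p = 3/5.
The row player indifferent between Cooperate and Defect: q·4 + (1−q)·5 = q·0 + (1−q)·8 ⟹ 5 + (-1)q = 8 + (-8)q ⟹ q = 3/7.

p = 3/5, q = 3/7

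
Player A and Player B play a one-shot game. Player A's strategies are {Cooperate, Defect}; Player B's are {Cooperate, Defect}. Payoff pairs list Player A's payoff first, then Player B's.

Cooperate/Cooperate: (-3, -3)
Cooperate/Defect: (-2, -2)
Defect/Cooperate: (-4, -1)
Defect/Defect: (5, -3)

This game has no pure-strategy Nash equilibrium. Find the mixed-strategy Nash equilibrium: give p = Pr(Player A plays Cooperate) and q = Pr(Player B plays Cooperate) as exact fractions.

Each player's mixing probability is pinned down by making the *other* player indifferent.
Player B indifferent between Cooperate and Defect: p·(-3) + (1−p)·(-1) = p·(-2) + (1−p)·(-3) ⟹ (-1) + (-2)p = (-3) + 1p ⟹ p = 2/3.
Player A indifferent between Cooperate and Defect: q·(-3) + (1−q)·(-2) = q·(-4) + (1−q)·5 ⟹ (-2) + (-1)q = 5 + (-9)q ⟹ q = 7/8.

p = 2/3, q = 7/8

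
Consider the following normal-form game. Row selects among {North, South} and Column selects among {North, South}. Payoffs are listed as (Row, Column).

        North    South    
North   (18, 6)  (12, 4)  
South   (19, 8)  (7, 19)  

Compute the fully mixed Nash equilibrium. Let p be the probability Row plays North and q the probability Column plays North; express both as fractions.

Each player's mixing probability is pinned down by making the *other* player indifferent.
Column indifferent between North and South: p·6 + (1−p)·8 = p·4 + (1−p)·19 ⟹ 8 + (-2)p = 19 + (-15)p ⟹ p = 11/13.
Row indifferent between North and South: q·18 + (1−q)·12 = q·19 + (1−q)·7 ⟹ 12 + 6q = 7 + 12q ⟹ q = 5/6.

p = 11/13, q = 5/6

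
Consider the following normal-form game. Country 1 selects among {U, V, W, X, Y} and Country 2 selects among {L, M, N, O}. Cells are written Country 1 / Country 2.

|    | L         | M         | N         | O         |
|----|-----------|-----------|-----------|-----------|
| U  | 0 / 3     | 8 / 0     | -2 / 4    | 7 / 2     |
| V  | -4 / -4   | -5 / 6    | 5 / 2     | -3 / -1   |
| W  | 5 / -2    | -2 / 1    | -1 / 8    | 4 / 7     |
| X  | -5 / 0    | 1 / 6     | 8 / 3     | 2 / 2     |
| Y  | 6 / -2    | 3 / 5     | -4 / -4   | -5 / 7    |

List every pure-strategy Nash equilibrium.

Check mutual best responses: a cell is a NE iff neither player can gain by unilaterally deviating.
Country 1's best responses — vs L: Y (payoff 6); vs M: U (payoff 8); vs N: X (payoff 8); vs O: U (payoff 7).
Country 2's best responses — vs U: N (payoff 4); vs V: M (payoff 6); vs W: N (payoff 8); vs X: M (payoff 6); vs Y: O (payoff 7).
No cell has both players best-responding. For instance, Country 1's best reply to O is U, but against U Country 2 prefers N over O.

No pure-strategy Nash equilibrium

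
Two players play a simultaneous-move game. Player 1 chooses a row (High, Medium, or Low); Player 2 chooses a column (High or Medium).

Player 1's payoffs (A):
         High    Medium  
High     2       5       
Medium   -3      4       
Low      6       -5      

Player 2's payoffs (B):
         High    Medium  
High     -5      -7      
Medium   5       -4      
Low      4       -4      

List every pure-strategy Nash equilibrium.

Check mutual best responses: a cell is a NE iff neither player can gain by unilaterally deviating.
Player 1's best responses — vs High: Low (payoff 6); vs Medium: High (payoff 5).
Player 2's best responses — vs High: High (payoff -5); vs Medium: High (payoff 5); vs Low: High (payoff 4).
The only mutual best response is (Low, High); neither player gains by switching there.

(Low, High)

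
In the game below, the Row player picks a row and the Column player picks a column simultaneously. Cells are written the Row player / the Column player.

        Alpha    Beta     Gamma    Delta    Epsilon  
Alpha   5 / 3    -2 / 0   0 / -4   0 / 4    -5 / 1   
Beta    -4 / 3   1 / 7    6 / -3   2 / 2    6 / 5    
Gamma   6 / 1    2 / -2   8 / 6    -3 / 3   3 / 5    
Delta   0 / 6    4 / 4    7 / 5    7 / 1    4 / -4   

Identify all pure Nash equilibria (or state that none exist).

(Gamma, Gamma)

Check mutual best responses: a cell is a NE iff neither player can gain by unilaterally deviating.
The Row player's best responses — vs Alpha: Gamma (payoff 6); vs Beta: Delta (payoff 4); vs Gamma: Gamma (payoff 8); vs Delta: Delta (payoff 7); vs Epsilon: Beta (payoff 6).
The Column player's best responses — vs Alpha: Delta (payoff 4); vs Beta: Beta (payoff 7); vs Gamma: Gamma (payoff 6); vs Delta: Alpha (payoff 6).
The only mutual best response is (Gamma, Gamma); neither player gains by switching there.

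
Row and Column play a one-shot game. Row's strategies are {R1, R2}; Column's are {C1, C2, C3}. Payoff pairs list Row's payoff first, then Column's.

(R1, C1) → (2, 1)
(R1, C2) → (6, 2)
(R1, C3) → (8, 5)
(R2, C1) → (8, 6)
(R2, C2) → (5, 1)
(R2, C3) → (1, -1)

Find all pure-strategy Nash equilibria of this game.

Find each player's best response to every opponent strategy; NE are the intersections.
Row's best responses — vs C1: R2 (payoff 8); vs C2: R1 (payoff 6); vs C3: R1 (payoff 8).
Column's best responses — vs R1: C3 (payoff 5); vs R2: C1 (payoff 6).
Mutual best responses occur at (R1, C3) and (R2, C1); at each, neither player gains by switching.

(R1, C3) and (R2, C1)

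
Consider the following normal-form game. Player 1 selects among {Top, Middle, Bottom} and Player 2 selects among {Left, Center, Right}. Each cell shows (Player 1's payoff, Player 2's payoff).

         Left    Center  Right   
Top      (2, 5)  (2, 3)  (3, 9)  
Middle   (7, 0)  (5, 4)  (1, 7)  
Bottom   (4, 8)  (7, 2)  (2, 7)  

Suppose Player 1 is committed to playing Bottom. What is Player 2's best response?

With Player 1 fixed at Bottom, Player 2's payoffs are: Left → 8, Center → 2, Right → 7.
The maximum is 8, achieved by Left.

Left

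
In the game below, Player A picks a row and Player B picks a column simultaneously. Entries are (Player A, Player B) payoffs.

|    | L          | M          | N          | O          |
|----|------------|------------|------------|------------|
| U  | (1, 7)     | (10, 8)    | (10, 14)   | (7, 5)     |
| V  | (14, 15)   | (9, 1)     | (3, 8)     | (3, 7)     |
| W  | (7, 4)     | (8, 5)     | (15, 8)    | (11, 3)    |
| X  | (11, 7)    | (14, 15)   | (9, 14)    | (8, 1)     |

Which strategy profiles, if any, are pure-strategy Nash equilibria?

Check mutual best responses: a cell is a NE iff neither player can gain by unilaterally deviating.
Player A's best responses — vs L: V (payoff 14); vs M: X (payoff 14); vs N: W (payoff 15); vs O: W (payoff 11).
Player B's best responses — vs U: N (payoff 14); vs V: L (payoff 15); vs W: N (payoff 8); vs X: M (payoff 15).
Mutual best responses occur at (V, L), (W, N), and (X, M); at each, neither player gains by switching.

(V, L), (W, N), and (X, M)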